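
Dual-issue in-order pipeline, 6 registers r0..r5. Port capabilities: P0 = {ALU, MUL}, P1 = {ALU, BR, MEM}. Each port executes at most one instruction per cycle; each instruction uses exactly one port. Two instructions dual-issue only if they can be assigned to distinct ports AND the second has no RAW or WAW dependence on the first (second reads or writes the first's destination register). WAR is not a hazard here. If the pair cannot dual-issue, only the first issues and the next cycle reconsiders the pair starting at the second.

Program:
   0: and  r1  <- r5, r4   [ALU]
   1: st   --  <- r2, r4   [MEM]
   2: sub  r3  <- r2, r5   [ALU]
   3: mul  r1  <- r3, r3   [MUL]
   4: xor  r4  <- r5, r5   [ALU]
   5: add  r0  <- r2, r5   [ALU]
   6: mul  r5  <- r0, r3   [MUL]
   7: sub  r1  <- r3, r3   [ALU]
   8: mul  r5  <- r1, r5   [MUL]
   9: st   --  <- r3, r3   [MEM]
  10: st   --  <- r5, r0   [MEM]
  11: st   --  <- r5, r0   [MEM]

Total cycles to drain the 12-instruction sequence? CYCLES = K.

t=0 i0+i1:and.ALU/st.MEM ; 2-wide
t=1 i2:sub.ALU ; RAW r3
t=2 i3+i4:mul.MUL/xor.ALU ; 2-wide
t=3 i5:add.ALU ; RAW r0
t=4 i6+i7:mul.MUL/sub.ALU ; 2-wide
t=5 i8+i9:mul.MUL/st.MEM ; 2-wide
t=6 i10:st.MEM ; no-port MEM/MEM
t=7 i11:st.MEM ; tail

CYCLES = 8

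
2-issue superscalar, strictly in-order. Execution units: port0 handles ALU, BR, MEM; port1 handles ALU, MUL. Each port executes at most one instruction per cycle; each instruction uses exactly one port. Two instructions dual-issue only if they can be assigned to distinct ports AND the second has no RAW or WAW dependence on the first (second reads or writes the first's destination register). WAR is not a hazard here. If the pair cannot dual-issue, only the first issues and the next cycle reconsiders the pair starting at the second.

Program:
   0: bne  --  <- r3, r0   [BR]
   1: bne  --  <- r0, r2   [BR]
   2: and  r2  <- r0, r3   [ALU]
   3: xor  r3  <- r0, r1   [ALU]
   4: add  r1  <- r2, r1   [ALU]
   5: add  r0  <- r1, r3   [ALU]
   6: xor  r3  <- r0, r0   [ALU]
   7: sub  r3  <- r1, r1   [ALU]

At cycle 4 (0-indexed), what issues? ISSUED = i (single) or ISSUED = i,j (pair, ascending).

ISSUED = 6

0. bne @i0  | no-port BR/BR
1. bne+and @i1&i2  | pair
2. xor+add @i3&i4  | pair
3. add @i5  | RAW r0
4. xor @i6  | WAW r3
5. sub @i7  | tail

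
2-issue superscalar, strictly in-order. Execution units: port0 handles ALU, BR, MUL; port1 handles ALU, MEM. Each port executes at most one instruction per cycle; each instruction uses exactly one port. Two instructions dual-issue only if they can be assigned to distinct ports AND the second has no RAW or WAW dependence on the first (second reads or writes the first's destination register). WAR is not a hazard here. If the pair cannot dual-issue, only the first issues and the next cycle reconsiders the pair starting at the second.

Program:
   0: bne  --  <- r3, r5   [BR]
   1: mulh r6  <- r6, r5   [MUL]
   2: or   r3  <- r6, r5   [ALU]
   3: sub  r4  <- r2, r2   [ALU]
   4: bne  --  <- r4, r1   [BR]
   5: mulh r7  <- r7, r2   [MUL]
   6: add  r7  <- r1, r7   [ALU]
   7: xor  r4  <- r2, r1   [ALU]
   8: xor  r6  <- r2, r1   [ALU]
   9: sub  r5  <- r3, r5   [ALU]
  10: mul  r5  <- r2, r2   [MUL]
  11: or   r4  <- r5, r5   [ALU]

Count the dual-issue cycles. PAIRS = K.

PAIRS = 3

  cy0 -> i0 (bne.BR) no-port BR/MUL
  cy1 -> i1 (mulh.MUL) RAW r6
  cy2 -> i2/i3 (or.ALU sub.ALU) 2-wide
  cy3 -> i4 (bne.BR) no-port BR/MUL
  cy4 -> i5 (mulh.MUL) RAW+WAW r7
  cy5 -> i6/i7 (add.ALU xor.ALU) 2-wide
  cy6 -> i8/i9 (xor.ALU sub.ALU) 2-wide
  cy7 -> i10 (mul.MUL) RAW r5
  cy8 -> i11 (or.ALU) tail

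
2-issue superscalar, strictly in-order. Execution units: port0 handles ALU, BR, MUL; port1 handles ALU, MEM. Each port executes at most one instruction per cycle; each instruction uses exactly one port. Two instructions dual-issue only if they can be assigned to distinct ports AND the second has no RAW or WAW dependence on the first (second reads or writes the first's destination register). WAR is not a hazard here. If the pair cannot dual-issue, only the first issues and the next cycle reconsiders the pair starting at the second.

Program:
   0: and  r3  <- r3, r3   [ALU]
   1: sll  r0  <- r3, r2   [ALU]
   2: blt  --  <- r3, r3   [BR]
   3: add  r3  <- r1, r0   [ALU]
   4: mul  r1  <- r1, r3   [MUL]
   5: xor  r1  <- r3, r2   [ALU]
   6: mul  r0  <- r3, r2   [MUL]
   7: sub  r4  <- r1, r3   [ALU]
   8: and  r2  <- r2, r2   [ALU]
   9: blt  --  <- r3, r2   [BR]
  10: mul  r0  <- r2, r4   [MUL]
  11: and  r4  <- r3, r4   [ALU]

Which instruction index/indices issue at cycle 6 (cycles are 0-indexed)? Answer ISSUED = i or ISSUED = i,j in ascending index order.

c0: i0 and.ALU  RAW r3
c1: i1/i2 sll.ALU blt.BR  dual
c2: i3 add.ALU  RAW r3
c3: i4 mul.MUL  WAW r1
c4: i5/i6 xor.ALU mul.MUL  dual
c5: i7/i8 sub.ALU and.ALU  dual
c6: i9 blt.BR  no-port BR/MUL
c7: i10/i11 mul.MUL and.ALU  dual

ISSUED = 9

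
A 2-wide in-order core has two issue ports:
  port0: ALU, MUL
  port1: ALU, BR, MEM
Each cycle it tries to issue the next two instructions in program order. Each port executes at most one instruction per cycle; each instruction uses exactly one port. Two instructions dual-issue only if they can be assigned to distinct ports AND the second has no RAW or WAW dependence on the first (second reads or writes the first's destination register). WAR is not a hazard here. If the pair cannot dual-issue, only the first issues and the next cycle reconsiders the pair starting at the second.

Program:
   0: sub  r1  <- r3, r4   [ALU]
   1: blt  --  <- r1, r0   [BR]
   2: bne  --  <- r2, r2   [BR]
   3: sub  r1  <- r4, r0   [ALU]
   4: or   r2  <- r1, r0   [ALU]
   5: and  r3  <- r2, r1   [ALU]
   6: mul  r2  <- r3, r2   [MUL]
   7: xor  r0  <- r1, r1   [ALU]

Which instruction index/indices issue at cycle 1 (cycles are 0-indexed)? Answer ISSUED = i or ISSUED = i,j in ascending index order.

  cy0 -> i0 (sub.ALU) RAW r1
  cy1 -> i1 (blt.BR) no-port BR/BR
  cy2 -> i2&i3 (bne.BR sub.ALU) pair
  cy3 -> i4 (or.ALU) RAW r2
  cy4 -> i5 (and.ALU) RAW r3
  cy5 -> i6&i7 (mul.MUL xor.ALU) pair

ISSUED = 1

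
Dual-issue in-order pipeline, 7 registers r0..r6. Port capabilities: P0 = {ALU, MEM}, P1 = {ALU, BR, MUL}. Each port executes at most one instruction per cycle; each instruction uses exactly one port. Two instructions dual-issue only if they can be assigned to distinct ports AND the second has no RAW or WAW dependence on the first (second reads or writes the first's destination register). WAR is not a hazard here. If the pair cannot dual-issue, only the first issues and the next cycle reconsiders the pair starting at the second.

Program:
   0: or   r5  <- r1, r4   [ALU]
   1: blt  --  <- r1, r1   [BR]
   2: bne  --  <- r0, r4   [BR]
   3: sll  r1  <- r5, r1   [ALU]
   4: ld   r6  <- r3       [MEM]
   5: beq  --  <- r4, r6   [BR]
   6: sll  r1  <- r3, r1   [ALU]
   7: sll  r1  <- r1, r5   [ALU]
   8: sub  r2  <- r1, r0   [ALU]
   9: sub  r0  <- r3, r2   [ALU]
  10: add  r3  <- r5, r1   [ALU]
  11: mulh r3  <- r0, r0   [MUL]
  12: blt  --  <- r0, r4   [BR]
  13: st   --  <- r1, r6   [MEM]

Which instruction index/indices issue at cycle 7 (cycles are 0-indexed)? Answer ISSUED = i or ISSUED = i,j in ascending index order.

ISSUED = 11

  cy0 -> i0,i1 (or.ALU;blt.BR) dual
  cy1 -> i2,i3 (bne.BR;sll.ALU) dual
  cy2 -> i4 (ld.MEM) RAW r6
  cy3 -> i5,i6 (beq.BR;sll.ALU) dual
  cy4 -> i7 (sll.ALU) RAW r1
  cy5 -> i8 (sub.ALU) RAW r2
  cy6 -> i9,i10 (sub.ALU;add.ALU) dual
  cy7 -> i11 (mulh.MUL) no-port MUL/BR
  cy8 -> i12,i13 (blt.BR;st.MEM) dual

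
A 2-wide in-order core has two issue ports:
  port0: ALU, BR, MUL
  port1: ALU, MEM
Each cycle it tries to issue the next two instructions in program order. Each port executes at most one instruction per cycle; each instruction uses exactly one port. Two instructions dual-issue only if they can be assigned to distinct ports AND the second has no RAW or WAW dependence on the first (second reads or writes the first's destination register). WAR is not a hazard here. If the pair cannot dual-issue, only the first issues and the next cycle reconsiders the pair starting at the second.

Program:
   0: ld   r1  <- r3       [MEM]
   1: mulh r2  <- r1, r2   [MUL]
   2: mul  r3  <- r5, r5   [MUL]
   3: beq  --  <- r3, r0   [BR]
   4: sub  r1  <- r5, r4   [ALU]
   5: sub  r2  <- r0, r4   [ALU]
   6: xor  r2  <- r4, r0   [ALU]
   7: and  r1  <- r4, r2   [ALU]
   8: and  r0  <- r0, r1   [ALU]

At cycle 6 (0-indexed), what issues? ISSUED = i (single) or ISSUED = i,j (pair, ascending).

[0] i0  ld.MEM  -- RAW r1
[1] i1  mulh.MUL  -- no-port MUL/MUL
[2] i2  mul.MUL  -- no-port MUL/BR
[3] i3+i4  beq.BR/sub.ALU  -- pair
[4] i5  sub.ALU  -- WAW r2
[5] i6  xor.ALU  -- RAW r2
[6] i7  and.ALU  -- RAW r1
[7] i8  and.ALU  -- tail

ISSUED = 7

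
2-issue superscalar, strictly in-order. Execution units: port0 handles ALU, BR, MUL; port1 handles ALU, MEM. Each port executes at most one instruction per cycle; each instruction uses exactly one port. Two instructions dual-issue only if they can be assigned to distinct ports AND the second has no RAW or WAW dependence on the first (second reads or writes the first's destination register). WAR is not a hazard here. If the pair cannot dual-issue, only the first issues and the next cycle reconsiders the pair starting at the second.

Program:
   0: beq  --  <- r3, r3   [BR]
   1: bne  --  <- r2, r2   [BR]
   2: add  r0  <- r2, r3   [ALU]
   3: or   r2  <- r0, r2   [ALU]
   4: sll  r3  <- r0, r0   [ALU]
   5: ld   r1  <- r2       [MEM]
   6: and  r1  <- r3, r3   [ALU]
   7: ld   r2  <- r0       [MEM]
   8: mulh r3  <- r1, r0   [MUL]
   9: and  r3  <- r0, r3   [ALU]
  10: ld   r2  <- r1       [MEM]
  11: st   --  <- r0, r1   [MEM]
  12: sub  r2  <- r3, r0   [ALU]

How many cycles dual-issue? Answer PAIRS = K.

[0] i0  beq.BR  -- no-port BR/BR
[1] i1,i2  bne.BR;add.ALU  -- 2-wide
[2] i3,i4  or.ALU;sll.ALU  -- 2-wide
[3] i5  ld.MEM  -- WAW r1
[4] i6,i7  and.ALU;ld.MEM  -- 2-wide
[5] i8  mulh.MUL  -- RAW+WAW r3
[6] i9,i10  and.ALU;ld.MEM  -- 2-wide
[7] i11,i12  st.MEM;sub.ALU  -- 2-wide

PAIRS = 5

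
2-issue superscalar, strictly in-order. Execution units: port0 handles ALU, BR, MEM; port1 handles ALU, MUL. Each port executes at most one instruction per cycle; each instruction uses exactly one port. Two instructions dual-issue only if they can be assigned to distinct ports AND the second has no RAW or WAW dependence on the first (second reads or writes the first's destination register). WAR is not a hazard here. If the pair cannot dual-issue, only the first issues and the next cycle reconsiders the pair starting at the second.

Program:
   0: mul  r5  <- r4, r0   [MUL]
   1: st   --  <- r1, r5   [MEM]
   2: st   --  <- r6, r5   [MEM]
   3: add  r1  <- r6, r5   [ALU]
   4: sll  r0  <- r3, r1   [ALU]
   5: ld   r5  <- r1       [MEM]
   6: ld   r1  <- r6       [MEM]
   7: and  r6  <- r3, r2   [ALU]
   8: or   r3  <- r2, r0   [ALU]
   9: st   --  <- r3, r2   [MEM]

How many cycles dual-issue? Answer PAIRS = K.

PAIRS = 3

t=0 i0:mul.MUL ; RAW r5
t=1 i1:st.MEM ; no-port MEM/MEM
t=2 i2,i3:st.MEM;add.ALU ; dual
t=3 i4,i5:sll.ALU;ld.MEM ; dual
t=4 i6,i7:ld.MEM;and.ALU ; dual
t=5 i8:or.ALU ; RAW r3
t=6 i9:st.MEM ; tail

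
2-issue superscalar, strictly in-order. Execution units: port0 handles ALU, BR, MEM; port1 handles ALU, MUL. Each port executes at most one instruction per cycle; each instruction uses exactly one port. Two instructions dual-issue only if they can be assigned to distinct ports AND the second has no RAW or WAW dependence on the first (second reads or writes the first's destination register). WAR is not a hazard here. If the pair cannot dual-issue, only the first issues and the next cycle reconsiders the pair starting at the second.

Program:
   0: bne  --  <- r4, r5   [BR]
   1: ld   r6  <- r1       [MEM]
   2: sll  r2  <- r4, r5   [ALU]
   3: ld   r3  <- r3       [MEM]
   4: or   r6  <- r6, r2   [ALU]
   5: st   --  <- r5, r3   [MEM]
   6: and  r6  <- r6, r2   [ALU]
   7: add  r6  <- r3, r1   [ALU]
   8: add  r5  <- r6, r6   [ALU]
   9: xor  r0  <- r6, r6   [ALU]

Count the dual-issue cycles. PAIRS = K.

0. bne.BR @i0  | no-port BR/MEM
1. ld.MEM+sll.ALU @i1/i2  | 2-wide
2. ld.MEM+or.ALU @i3/i4  | 2-wide
3. st.MEM+and.ALU @i5/i6  | 2-wide
4. add.ALU @i7  | RAW r6
5. add.ALU+xor.ALU @i8/i9  | 2-wide

PAIRS = 4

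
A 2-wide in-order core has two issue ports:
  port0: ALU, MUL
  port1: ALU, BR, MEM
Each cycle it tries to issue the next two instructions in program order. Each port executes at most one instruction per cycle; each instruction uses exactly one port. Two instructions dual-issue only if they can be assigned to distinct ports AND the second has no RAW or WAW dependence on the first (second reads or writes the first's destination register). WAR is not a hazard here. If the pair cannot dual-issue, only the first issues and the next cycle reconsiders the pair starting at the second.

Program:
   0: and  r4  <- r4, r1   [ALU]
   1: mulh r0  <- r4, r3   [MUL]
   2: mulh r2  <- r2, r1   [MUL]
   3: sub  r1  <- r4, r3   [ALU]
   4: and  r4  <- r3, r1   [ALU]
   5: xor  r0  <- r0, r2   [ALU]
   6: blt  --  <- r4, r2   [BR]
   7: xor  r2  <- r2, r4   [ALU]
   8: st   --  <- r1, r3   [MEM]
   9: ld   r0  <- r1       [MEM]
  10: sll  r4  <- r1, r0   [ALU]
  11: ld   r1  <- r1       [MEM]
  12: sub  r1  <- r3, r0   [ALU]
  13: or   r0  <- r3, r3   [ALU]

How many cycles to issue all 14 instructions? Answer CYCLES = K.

c0: i0 and  RAW r4
c1: i1 mulh  no-port MUL/MUL
c2: i2&i3 mulh;sub  2-wide
c3: i4&i5 and;xor  2-wide
c4: i6&i7 blt;xor  2-wide
c5: i8 st  no-port MEM/MEM
c6: i9 ld  RAW r0
c7: i10&i11 sll;ld  2-wide
c8: i12&i13 sub;or  2-wide

CYCLES = 9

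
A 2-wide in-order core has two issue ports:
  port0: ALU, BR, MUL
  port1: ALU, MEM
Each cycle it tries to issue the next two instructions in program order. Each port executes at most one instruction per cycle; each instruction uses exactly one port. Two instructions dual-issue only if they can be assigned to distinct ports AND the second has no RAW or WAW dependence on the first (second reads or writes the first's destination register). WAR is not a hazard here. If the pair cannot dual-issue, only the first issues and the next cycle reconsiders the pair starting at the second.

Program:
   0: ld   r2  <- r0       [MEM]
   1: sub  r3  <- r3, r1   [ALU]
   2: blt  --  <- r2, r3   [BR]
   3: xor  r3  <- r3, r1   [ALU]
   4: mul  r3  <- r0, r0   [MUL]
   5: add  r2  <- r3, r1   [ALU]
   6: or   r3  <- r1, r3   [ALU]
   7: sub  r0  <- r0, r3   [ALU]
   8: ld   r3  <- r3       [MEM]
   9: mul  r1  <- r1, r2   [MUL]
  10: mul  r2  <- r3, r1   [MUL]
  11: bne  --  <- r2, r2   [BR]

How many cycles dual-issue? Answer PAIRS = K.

  cy0 -> i0,i1 (ld;sub) dual
  cy1 -> i2,i3 (blt;xor) dual
  cy2 -> i4 (mul) RAW r3
  cy3 -> i5,i6 (add;or) dual
  cy4 -> i7,i8 (sub;ld) dual
  cy5 -> i9 (mul) no-port MUL/MUL
  cy6 -> i10 (mul) no-port MUL/BR
  cy7 -> i11 (bne) tail

PAIRS = 4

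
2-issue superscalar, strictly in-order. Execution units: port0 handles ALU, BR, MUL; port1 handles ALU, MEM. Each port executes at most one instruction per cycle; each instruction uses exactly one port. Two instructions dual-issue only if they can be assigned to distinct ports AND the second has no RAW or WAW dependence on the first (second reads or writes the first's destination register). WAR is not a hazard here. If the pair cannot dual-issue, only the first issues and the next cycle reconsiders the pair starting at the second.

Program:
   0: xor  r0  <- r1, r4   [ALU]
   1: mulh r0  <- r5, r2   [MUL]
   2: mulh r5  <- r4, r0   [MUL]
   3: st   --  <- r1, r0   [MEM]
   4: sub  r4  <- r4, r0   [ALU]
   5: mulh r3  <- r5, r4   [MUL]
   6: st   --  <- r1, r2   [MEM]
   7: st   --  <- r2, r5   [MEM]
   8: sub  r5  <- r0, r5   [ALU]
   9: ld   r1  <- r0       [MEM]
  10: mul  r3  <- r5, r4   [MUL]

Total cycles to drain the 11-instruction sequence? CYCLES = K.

[0] i0  xor.ALU  -- WAW r0
[1] i1  mulh.MUL  -- no-port MUL/MUL
[2] i2&i3  mulh.MUL+st.MEM  -- pair
[3] i4  sub.ALU  -- RAW r4
[4] i5&i6  mulh.MUL+st.MEM  -- pair
[5] i7&i8  st.MEM+sub.ALU  -- pair
[6] i9&i10  ld.MEM+mul.MUL  -- pair

CYCLES = 7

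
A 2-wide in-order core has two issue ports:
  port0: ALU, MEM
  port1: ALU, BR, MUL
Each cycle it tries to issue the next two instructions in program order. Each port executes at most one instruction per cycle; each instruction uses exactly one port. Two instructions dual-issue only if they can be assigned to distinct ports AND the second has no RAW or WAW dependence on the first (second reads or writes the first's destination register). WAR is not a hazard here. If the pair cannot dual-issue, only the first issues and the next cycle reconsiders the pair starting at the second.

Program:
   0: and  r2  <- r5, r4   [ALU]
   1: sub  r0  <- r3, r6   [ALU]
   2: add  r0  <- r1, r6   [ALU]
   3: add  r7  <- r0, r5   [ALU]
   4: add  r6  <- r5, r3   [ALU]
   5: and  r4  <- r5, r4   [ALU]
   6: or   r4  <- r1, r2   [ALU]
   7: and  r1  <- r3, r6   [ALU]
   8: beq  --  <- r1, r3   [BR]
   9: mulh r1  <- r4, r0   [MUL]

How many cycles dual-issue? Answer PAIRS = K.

#0 head=0: and/sub i0+i1 2-wide
#1 head=2: add i2 RAW r0
#2 head=3: add/add i3+i4 2-wide
#3 head=5: and i5 WAW r4
#4 head=6: or/and i6+i7 2-wide
#5 head=8: beq i8 no-port BR/MUL
#6 head=9: mulh i9 tail

PAIRS = 3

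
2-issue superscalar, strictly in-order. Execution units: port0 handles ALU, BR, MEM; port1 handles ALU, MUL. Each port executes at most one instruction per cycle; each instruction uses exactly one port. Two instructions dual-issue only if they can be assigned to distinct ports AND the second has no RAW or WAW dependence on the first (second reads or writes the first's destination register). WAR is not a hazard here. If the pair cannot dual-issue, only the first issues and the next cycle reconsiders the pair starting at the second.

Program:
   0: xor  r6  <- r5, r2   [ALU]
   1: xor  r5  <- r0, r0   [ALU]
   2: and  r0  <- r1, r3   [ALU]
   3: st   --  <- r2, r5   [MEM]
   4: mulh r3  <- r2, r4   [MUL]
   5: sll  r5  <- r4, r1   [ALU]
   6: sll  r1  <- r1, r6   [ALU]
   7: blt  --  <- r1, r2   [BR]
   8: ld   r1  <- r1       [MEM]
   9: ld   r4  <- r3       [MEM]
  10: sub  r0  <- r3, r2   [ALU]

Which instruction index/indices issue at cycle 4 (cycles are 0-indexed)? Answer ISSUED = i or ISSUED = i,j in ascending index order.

  cy0 -> i0+i1 (xor;xor) dual
  cy1 -> i2+i3 (and;st) dual
  cy2 -> i4+i5 (mulh;sll) dual
  cy3 -> i6 (sll) RAW r1
  cy4 -> i7 (blt) no-port BR/MEM
  cy5 -> i8 (ld) no-port MEM/MEM
  cy6 -> i9+i10 (ld;sub) dual

ISSUED = 7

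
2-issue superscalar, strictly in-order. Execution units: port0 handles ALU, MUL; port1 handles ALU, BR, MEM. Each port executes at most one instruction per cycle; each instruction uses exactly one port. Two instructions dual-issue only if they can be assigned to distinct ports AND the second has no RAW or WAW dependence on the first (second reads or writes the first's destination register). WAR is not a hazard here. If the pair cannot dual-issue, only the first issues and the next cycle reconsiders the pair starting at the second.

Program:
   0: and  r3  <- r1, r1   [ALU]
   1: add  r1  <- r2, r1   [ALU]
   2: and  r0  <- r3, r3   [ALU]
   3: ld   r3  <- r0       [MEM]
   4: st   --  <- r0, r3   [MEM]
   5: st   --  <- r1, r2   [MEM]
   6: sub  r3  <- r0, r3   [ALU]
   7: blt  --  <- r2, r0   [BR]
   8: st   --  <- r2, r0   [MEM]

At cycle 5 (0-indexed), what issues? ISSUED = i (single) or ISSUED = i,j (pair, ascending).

[0] i0+i1  and.ALU+add.ALU  -- dual
[1] i2  and.ALU  -- RAW r0
[2] i3  ld.MEM  -- no-port MEM/MEM
[3] i4  st.MEM  -- no-port MEM/MEM
[4] i5+i6  st.MEM+sub.ALU  -- dual
[5] i7  blt.BR  -- no-port BR/MEM
[6] i8  st.MEM  -- tail

ISSUED = 7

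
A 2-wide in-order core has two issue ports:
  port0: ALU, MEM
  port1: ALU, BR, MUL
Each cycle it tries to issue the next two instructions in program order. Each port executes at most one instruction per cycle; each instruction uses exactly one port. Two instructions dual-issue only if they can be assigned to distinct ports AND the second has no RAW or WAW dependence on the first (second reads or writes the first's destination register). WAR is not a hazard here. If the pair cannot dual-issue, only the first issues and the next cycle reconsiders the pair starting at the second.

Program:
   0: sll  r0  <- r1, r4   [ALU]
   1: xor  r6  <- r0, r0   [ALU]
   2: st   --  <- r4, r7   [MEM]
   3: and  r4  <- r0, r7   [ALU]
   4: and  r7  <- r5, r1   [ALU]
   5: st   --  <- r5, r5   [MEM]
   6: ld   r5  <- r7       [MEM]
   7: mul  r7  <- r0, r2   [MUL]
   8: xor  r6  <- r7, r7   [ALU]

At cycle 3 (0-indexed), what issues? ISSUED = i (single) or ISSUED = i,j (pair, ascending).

  cy0 -> i0 (sll.ALU) RAW r0
  cy1 -> i1+i2 (xor.ALU/st.MEM) dual
  cy2 -> i3+i4 (and.ALU/and.ALU) dual
  cy3 -> i5 (st.MEM) no-port MEM/MEM
  cy4 -> i6+i7 (ld.MEM/mul.MUL) dual
  cy5 -> i8 (xor.ALU) tail

ISSUED = 5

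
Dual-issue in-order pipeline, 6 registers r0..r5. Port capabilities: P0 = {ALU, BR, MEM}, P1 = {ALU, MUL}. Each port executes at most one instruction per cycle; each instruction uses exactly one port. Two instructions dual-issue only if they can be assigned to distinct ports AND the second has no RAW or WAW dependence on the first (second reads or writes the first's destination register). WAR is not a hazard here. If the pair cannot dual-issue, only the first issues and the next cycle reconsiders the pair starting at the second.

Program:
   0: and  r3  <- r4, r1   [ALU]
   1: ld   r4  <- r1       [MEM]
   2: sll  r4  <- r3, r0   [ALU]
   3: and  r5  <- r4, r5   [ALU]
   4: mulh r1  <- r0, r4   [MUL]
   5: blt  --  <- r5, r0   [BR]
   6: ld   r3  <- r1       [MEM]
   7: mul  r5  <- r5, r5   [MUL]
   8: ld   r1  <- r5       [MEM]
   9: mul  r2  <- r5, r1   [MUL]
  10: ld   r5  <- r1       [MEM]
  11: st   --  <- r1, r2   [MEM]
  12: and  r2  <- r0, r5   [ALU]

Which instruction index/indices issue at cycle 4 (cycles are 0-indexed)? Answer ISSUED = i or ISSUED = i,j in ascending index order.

ISSUED = 6,7

  cy0 -> i0+i1 (and;ld) 2-wide
  cy1 -> i2 (sll) RAW r4
  cy2 -> i3+i4 (and;mulh) 2-wide
  cy3 -> i5 (blt) no-port BR/MEM
  cy4 -> i6+i7 (ld;mul) 2-wide
  cy5 -> i8 (ld) RAW r1
  cy6 -> i9+i10 (mul;ld) 2-wide
  cy7 -> i11+i12 (st;and) 2-wide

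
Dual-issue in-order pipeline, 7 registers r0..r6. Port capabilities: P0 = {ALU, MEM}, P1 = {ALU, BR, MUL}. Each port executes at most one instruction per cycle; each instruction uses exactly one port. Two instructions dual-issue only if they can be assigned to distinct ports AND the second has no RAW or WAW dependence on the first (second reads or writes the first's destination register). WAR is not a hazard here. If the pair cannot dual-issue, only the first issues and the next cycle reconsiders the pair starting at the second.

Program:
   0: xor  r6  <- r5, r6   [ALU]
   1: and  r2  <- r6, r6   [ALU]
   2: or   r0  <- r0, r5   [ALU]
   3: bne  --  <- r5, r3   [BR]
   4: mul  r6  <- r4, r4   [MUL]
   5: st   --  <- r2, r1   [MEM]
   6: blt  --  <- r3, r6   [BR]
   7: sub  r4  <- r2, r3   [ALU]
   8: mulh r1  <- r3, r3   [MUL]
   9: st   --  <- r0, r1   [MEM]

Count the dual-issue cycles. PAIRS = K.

PAIRS = 3

0. xor @i0  | RAW r6
1. and/or @i1&i2  | 2-wide
2. bne @i3  | no-port BR/MUL
3. mul/st @i4&i5  | 2-wide
4. blt/sub @i6&i7  | 2-wide
5. mulh @i8  | RAW r1
6. st @i9  | tail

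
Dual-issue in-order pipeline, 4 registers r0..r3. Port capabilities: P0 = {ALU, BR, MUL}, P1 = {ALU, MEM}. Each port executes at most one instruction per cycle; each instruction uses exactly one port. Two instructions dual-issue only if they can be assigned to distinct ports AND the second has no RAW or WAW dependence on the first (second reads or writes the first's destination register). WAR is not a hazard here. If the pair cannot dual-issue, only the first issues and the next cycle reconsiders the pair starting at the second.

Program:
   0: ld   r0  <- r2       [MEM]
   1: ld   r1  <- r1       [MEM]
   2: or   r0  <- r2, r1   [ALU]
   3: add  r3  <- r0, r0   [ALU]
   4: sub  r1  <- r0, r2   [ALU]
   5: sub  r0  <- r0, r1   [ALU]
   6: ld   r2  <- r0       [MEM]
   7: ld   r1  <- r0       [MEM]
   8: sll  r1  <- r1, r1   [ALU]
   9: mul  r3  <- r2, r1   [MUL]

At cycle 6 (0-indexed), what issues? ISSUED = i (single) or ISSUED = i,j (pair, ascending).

ISSUED = 7

t=0 i0:ld.MEM ; no-port MEM/MEM
t=1 i1:ld.MEM ; RAW r1
t=2 i2:or.ALU ; RAW r0
t=3 i3&i4:add.ALU+sub.ALU ; 2-wide
t=4 i5:sub.ALU ; RAW r0
t=5 i6:ld.MEM ; no-port MEM/MEM
t=6 i7:ld.MEM ; RAW+WAW r1
t=7 i8:sll.ALU ; RAW r1
t=8 i9:mul.MUL ; tail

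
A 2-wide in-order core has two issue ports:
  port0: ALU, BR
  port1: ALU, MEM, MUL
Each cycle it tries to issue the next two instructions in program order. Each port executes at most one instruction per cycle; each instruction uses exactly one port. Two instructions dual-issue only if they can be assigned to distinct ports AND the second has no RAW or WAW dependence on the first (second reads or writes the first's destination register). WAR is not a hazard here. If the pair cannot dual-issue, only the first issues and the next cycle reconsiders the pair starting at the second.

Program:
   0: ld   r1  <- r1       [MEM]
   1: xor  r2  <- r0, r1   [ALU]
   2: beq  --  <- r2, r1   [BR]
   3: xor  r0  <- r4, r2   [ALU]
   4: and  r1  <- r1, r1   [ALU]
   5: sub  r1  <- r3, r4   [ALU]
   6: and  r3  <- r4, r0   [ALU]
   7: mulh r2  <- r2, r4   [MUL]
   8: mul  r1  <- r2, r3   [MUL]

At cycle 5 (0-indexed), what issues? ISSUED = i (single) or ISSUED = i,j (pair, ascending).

t=0 i0:ld.MEM ; RAW r1
t=1 i1:xor.ALU ; RAW r2
t=2 i2+i3:beq.BR;xor.ALU ; 2-wide
t=3 i4:and.ALU ; WAW r1
t=4 i5+i6:sub.ALU;and.ALU ; 2-wide
t=5 i7:mulh.MUL ; no-port MUL/MUL
t=6 i8:mul.MUL ; tail

ISSUED = 7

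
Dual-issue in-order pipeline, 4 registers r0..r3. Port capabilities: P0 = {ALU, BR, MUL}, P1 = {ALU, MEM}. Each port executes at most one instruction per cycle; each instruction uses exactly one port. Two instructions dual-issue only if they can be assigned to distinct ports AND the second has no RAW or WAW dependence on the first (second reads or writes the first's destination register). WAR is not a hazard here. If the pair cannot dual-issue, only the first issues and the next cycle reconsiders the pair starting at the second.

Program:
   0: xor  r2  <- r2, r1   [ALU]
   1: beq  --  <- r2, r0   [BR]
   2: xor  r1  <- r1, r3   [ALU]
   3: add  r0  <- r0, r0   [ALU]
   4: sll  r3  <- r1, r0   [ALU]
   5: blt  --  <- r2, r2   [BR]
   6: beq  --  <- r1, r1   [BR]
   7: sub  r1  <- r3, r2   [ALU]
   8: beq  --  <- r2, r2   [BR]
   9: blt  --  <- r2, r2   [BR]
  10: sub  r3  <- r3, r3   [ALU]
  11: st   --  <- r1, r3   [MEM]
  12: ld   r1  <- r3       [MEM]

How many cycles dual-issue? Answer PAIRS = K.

  cy0 -> i0 (xor.ALU) RAW r2
  cy1 -> i1+i2 (beq.BR;xor.ALU) pair
  cy2 -> i3 (add.ALU) RAW r0
  cy3 -> i4+i5 (sll.ALU;blt.BR) pair
  cy4 -> i6+i7 (beq.BR;sub.ALU) pair
  cy5 -> i8 (beq.BR) no-port BR/BR
  cy6 -> i9+i10 (blt.BR;sub.ALU) pair
  cy7 -> i11 (st.MEM) no-port MEM/MEM
  cy8 -> i12 (ld.MEM) tail

PAIRS = 4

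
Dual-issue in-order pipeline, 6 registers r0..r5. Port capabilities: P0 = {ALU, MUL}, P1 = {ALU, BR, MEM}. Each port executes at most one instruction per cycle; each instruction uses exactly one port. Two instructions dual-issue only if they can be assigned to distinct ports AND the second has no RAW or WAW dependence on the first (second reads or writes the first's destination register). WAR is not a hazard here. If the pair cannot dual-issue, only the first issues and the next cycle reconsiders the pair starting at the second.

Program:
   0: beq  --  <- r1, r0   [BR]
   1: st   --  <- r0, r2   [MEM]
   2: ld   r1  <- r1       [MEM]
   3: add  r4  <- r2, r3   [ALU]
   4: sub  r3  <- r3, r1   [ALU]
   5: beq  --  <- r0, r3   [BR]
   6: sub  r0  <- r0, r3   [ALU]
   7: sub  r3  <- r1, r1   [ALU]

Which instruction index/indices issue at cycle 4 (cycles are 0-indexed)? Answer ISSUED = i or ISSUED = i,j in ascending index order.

ISSUED = 5,6

c0: i0 beq  no-port BR/MEM
c1: i1 st  no-port MEM/MEM
c2: i2,i3 ld add  2-wide
c3: i4 sub  RAW r3
c4: i5,i6 beq sub  2-wide
c5: i7 sub  tail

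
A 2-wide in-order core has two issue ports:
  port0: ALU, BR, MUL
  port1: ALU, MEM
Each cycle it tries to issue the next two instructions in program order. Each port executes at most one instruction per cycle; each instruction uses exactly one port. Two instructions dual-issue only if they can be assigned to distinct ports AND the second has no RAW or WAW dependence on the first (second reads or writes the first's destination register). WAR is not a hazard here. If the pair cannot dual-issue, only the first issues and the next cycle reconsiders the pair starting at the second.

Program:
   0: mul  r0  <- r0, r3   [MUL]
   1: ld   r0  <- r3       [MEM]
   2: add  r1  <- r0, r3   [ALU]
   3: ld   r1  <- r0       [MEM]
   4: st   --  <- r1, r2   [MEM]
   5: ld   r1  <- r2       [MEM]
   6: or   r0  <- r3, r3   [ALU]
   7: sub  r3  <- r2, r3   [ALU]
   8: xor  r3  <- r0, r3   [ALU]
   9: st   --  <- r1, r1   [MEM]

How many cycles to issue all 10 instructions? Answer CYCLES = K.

CYCLES = 8

  cy0 -> i0 (mul) WAW r0
  cy1 -> i1 (ld) RAW r0
  cy2 -> i2 (add) WAW r1
  cy3 -> i3 (ld) no-port MEM/MEM
  cy4 -> i4 (st) no-port MEM/MEM
  cy5 -> i5/i6 (ld or) pair
  cy6 -> i7 (sub) RAW+WAW r3
  cy7 -> i8/i9 (xor st) pair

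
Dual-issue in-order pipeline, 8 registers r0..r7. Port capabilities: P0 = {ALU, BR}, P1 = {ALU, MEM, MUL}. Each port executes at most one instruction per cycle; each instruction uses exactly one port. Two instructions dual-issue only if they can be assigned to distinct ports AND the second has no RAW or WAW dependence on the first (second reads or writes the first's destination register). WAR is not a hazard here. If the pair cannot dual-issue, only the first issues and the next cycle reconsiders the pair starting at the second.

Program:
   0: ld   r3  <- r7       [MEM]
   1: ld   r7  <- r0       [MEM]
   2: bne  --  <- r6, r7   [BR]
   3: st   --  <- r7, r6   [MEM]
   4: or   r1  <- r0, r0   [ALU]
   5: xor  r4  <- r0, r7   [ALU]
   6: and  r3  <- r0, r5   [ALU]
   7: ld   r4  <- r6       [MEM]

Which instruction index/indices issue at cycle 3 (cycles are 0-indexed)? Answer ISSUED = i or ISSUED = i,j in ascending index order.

c0: i0 ld  no-port MEM/MEM
c1: i1 ld  RAW r7
c2: i2/i3 bne+st  pair
c3: i4/i5 or+xor  pair
c4: i6/i7 and+ld  pair

ISSUED = 4,5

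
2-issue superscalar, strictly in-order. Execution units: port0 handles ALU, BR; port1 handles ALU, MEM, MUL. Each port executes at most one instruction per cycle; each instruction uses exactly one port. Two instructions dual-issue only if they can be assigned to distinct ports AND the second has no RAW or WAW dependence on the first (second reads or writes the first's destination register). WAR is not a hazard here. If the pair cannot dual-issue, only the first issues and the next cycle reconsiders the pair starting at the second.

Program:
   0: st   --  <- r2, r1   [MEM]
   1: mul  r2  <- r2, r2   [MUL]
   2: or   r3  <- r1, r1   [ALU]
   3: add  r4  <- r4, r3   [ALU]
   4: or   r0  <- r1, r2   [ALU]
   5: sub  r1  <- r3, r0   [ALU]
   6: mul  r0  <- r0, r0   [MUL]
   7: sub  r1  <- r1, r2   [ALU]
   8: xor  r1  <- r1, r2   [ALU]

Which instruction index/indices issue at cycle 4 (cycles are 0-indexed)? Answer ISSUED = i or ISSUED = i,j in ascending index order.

ISSUED = 7

[0] i0  st.MEM  -- no-port MEM/MUL
[1] i1&i2  mul.MUL;or.ALU  -- 2-wide
[2] i3&i4  add.ALU;or.ALU  -- 2-wide
[3] i5&i6  sub.ALU;mul.MUL  -- 2-wide
[4] i7  sub.ALU  -- RAW+WAW r1
[5] i8  xor.ALU  -- tail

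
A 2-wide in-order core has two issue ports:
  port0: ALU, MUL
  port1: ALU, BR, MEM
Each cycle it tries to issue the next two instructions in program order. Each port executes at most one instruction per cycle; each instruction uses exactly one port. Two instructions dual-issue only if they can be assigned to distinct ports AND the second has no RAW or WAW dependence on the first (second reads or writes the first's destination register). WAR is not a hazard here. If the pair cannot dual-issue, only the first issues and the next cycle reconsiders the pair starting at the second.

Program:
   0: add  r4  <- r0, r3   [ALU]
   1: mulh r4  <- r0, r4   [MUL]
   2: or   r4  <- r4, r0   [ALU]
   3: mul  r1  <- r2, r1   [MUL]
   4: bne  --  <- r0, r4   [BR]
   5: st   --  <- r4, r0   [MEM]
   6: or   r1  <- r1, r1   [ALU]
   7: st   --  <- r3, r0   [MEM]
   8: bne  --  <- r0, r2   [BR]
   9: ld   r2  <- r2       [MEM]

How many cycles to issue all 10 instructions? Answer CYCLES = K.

CYCLES = 8

0. add.ALU @i0  | RAW+WAW r4
1. mulh.MUL @i1  | RAW+WAW r4
2. or.ALU;mul.MUL @i2+i3  | pair
3. bne.BR @i4  | no-port BR/MEM
4. st.MEM;or.ALU @i5+i6  | pair
5. st.MEM @i7  | no-port MEM/BR
6. bne.BR @i8  | no-port BR/MEM
7. ld.MEM @i9  | tail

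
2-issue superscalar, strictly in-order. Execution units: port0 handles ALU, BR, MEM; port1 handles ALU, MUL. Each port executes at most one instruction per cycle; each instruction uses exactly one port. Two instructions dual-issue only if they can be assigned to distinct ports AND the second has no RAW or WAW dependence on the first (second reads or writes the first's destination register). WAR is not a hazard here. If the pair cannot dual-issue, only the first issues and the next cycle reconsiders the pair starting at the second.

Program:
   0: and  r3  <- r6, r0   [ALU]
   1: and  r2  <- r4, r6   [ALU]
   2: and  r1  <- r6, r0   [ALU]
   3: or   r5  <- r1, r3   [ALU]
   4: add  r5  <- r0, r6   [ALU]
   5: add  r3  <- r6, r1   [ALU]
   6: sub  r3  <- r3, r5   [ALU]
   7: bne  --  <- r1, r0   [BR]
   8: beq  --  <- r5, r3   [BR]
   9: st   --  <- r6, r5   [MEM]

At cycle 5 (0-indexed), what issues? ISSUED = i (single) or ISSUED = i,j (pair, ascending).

  cy0 -> i0+i1 (and/and) 2-wide
  cy1 -> i2 (and) RAW r1
  cy2 -> i3 (or) WAW r5
  cy3 -> i4+i5 (add/add) 2-wide
  cy4 -> i6+i7 (sub/bne) 2-wide
  cy5 -> i8 (beq) no-port BR/MEM
  cy6 -> i9 (st) tail

ISSUED = 8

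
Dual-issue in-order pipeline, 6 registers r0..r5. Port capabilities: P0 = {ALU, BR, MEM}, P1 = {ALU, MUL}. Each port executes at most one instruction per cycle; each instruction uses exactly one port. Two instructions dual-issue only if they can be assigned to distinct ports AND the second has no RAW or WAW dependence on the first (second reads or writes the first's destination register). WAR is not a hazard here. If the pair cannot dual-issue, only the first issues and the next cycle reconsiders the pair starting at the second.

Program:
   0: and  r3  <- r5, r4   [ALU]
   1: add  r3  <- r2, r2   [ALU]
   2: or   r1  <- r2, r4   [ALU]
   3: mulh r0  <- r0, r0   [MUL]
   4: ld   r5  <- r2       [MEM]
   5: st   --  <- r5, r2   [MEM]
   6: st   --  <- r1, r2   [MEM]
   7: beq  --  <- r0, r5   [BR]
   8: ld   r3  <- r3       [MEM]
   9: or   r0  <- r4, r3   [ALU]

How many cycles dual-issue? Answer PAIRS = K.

  cy0 -> i0 (and.ALU) WAW r3
  cy1 -> i1/i2 (add.ALU or.ALU) 2-wide
  cy2 -> i3/i4 (mulh.MUL ld.MEM) 2-wide
  cy3 -> i5 (st.MEM) no-port MEM/MEM
  cy4 -> i6 (st.MEM) no-port MEM/BR
  cy5 -> i7 (beq.BR) no-port BR/MEM
  cy6 -> i8 (ld.MEM) RAW r3
  cy7 -> i9 (or.ALU) tail

PAIRS = 2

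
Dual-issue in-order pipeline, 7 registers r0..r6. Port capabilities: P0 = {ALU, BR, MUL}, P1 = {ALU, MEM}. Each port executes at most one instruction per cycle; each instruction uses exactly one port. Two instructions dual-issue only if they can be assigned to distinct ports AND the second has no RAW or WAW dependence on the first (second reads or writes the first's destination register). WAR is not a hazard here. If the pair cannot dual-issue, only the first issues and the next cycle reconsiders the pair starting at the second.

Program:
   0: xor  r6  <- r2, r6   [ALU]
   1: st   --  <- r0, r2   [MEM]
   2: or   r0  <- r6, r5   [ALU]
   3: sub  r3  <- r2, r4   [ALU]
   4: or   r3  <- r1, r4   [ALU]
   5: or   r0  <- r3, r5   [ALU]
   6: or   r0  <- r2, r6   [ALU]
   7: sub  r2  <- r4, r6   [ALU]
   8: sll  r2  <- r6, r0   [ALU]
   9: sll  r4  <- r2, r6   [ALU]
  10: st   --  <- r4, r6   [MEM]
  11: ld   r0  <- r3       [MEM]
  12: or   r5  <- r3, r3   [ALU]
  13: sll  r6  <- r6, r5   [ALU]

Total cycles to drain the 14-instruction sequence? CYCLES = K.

t=0 i0+i1:xor.ALU/st.MEM ; pair
t=1 i2+i3:or.ALU/sub.ALU ; pair
t=2 i4:or.ALU ; RAW r3
t=3 i5:or.ALU ; WAW r0
t=4 i6+i7:or.ALU/sub.ALU ; pair
t=5 i8:sll.ALU ; RAW r2
t=6 i9:sll.ALU ; RAW r4
t=7 i10:st.MEM ; no-port MEM/MEM
t=8 i11+i12:ld.MEM/or.ALU ; pair
t=9 i13:sll.ALU ; tail

CYCLES = 10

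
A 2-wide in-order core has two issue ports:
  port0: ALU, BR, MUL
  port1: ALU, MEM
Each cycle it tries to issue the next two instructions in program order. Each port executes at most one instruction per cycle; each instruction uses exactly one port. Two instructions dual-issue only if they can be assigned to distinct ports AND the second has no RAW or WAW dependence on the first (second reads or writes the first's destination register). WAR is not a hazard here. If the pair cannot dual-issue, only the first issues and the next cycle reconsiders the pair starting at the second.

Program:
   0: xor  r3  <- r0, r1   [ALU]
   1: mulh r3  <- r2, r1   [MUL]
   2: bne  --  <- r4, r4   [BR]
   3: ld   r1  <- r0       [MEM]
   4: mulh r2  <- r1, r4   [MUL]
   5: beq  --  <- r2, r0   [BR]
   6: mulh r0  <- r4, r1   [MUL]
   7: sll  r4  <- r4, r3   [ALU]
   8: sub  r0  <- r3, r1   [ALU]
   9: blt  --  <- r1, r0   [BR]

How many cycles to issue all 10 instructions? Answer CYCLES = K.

[0] i0  xor  -- WAW r3
[1] i1  mulh  -- no-port MUL/BR
[2] i2+i3  bne/ld  -- pair
[3] i4  mulh  -- no-port MUL/BR
[4] i5  beq  -- no-port BR/MUL
[5] i6+i7  mulh/sll  -- pair
[6] i8  sub  -- RAW r0
[7] i9  blt  -- tail

CYCLES = 8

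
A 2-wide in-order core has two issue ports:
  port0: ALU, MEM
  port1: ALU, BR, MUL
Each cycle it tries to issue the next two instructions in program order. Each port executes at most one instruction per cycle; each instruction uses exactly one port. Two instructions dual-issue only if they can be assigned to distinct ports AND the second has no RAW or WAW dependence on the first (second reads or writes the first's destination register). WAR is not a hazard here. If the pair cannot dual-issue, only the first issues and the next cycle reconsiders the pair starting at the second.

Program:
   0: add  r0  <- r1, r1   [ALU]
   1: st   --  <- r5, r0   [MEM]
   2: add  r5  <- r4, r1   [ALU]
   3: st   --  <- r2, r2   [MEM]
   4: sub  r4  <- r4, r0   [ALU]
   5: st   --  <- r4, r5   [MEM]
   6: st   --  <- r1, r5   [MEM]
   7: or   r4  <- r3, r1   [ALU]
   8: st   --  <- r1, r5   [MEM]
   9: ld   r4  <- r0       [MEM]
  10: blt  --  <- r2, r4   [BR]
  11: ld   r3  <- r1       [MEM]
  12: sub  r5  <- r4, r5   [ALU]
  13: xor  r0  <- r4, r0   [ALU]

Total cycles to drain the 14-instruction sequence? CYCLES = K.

t=0 i0:add ; RAW r0
t=1 i1&i2:st/add ; dual
t=2 i3&i4:st/sub ; dual
t=3 i5:st ; no-port MEM/MEM
t=4 i6&i7:st/or ; dual
t=5 i8:st ; no-port MEM/MEM
t=6 i9:ld ; RAW r4
t=7 i10&i11:blt/ld ; dual
t=8 i12&i13:sub/xor ; dual

CYCLES = 9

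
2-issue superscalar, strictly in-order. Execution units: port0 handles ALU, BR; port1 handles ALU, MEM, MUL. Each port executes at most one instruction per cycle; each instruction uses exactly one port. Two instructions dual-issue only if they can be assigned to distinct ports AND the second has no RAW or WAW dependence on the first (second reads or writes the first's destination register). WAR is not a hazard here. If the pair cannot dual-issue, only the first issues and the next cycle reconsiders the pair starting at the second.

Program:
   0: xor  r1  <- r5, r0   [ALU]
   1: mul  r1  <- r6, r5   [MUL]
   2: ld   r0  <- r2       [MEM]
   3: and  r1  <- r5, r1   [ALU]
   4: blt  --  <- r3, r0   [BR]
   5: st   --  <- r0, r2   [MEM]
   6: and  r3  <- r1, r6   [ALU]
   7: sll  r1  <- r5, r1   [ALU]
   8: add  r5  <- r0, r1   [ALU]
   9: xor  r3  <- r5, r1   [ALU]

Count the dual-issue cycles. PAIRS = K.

PAIRS = 3

  cy0 -> i0 (xor.ALU) WAW r1
  cy1 -> i1 (mul.MUL) no-port MUL/MEM
  cy2 -> i2/i3 (ld.MEM+and.ALU) 2-wide
  cy3 -> i4/i5 (blt.BR+st.MEM) 2-wide
  cy4 -> i6/i7 (and.ALU+sll.ALU) 2-wide
  cy5 -> i8 (add.ALU) RAW r5
  cy6 -> i9 (xor.ALU) tail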